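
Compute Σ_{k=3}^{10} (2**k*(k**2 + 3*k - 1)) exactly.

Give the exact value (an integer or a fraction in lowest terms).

Compute t_(k+1)/t_k: get 2*(k**2 + 5*k + 3)/(k**2 + 3*k - 1).
Take A(k)=2, B(k)=1, C(k)=k**2 + 3*k - 1.
Key eq: (2)·f(k+1) = (1)·f(k) + (k**2 + 3*k - 1).
From deg A=0, deg B=0, deg C=2: d=2.
Solve for f: f(k) = k**2 - k - 1 (degree 2 ≤ 2).
So s_k = (B(k−1)f/C)·t_k = ((k**2 - k - 1)/(k**2 + 3*k - 1))·t_k = 2**k*(k**2 - k - 1).
s_(k+1) − s_k = 2**k*(k**2 + 3*k - 1) = t_k.
Σ_(k=3)^(10) t_k = s_(11) − s_(3) = 223232 − (40) = 223192.

Σ = 223192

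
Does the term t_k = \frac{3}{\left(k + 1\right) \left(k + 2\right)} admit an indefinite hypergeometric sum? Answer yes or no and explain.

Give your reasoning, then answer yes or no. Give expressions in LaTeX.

Yes. s_k = \frac{3 k}{k + 1}.

The ratio is (k + 1)/(k + 3).
Normal form (A,B,C) = (k + 1, k + 3, 1).
Need (k + 1)·f(k+1) − (k + 2)·f(k) = 1.
deg f ≤ 1 (via 1,1,0).
Match coefficients ⇒ f(k) = k.
Certificate R = B(k−1)f/C = k*(k + 2) gives s_k = 3*k/(k + 1).
Check: Δs_k = 3/(k**2 + 3*k + 2). ✓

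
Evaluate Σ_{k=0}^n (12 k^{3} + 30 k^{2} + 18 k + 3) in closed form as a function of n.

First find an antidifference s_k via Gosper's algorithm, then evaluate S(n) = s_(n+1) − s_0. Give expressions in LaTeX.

S(n) = 3 n^{4} + 16 n^{3} + 27 n^{2} + 17 n + 3

The ratio is (4*k**3 + 22*k**2 + 38*k + 21)/(4*k**3 + 10*k**2 + 6*k + 1).
A = 1, B = 1, C = k**3 + 5*k**2/2 + 3*k/2 + 1/4.
Key eq: (1)·f(k+1) = (1)·f(k) + (k**3 + 5*k**2/2 + 3*k/2 + 1/4).
deg f ≤ 4 (via 0,0,3).
Match coefficients ⇒ f(k) = k*(3*k**3 + 4*k**2 - 3*k - 1)/12.
R(k) = B(k−1)·f(k)/C(k) = k*(3*k**3 + 4*k**2 - 3*k - 1)/(3*(2*k + 1)*(2*k**2 + 4*k + 1)); s_k = R·t_k = k*(3*k**3 + 4*k**2 - 3*k - 1).
Δs = 12*k**3 + 30*k**2 + 18*k + 3, as required.
Evaluate: s_(n+1) = 3*n**4 + 16*n**3 + 27*n**2 + 17*n + 3; subtract s_(0) = 0 ⇒ S(n) = 3*n**4 + 16*n**3 + 27*n**2 + 17*n + 3.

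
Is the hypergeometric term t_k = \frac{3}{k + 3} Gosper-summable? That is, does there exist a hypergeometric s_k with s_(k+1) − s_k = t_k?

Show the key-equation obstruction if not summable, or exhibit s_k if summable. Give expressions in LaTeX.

No — key equation has no polynomial f.

Ratio r(k) = (k + 3)/(k + 4).
Gosper form: A/B · C(k+1)/C(k) with A=k + 3, B=k + 4, C=1.
Key eq: (k + 3)·f(k+1) = (k + 3)·f(k) + (1).
Bound: deg f ≤ 0.
Generic f = c0 gives residual -1; -1 = 0 cannot hold, so t_k is not Gosper-summable.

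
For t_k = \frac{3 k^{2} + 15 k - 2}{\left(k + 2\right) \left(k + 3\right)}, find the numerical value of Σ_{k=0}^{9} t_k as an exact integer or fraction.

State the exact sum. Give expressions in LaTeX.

Σ = 65/3

Step 1: r(k) = (k + 2)*(15*k + 3*(k + 1)**2 + 13)/((k + 4)*(3*k**2 + 15*k - 2)).
Factor: A=k + 2; B=k + 4; C=k**2 + 5*k - 2/3.
Solve (k + 2)·f(k+1) − (k + 3)·f(k) = k**2 + 5*k - 2/3.
Bound: deg f ≤ 2.
Solving with deg f ≤ 2: f(k) = k*(3*k - 4)/3.
Get s_k = R·t_k = k*(3*k - 4)/(k + 2) with R(k) = B(k−1)f(k)/C(k) = k*(k + 3)*(3*k - 4)/(3*k**2 + 15*k - 2).
Verify: (3*k**2 + 15*k - 2)/(k**2 + 5*k + 6) matches t_k.
Telescoping: Σ = s_(10) − s_(0) = 65/3 − (0) = 65/3.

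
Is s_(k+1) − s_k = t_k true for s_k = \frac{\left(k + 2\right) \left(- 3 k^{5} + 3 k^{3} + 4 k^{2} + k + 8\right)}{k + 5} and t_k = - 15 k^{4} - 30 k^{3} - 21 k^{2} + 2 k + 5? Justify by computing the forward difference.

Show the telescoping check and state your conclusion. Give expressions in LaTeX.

s_(k+1) = (k + 3)*(k - 3*(k + 1)**5 + 3*(k + 1)**3 + 4*(k + 1)**2 + 9)/(k + 6)
s_(k+1) − s_k = (-15*k**6 - 159*k**5 - 486*k**4 - 607*k**3 - 282*k**2 + 73*k + 99)/(k**2 + 11*k + 30)
(s_(k+1) − s_k) − t_k = 3*(12*k**5 + 105*k**4 + 174*k**3 + 107*k**2 - 14*k - 17)/(k**2 + 11*k + 30)

Invalid: residual \frac{3 \left(12 k^{5} + 105 k^{4} + 174 k^{3} + 107 k^{2} - 14 k - 17\right)}{k^{2} + 11 k + 30} ≠ 0.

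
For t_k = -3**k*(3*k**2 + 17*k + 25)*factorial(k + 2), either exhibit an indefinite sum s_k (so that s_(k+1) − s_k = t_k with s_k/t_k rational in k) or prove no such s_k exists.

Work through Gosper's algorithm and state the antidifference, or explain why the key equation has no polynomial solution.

s_k = -3**k*(k + 2)*factorial(k + 2)

Step 1: r(k) = 3*(3*k**3 + 32*k**2 + 114*k + 135)/(3*k**2 + 17*k + 25).
Take A(k)=3*k + 9, B(k)=1, C(k)=k**2 + 17*k/3 + 25/3.
Solve (3*k + 9)·f(k+1) − (1)·f(k) = k**2 + 17*k/3 + 25/3.
From deg A=1, deg B=0, deg C=2: d=1.
Solve for f: f(k) = (k + 2)/3 (degree 1 ≤ 1).
Get s_k = R·t_k = -3**k*(k + 2)*factorial(k + 2) with R(k) = B(k−1)f(k)/C(k) = (k + 2)/(3*k**2 + 17*k + 25).
s_(k+1) − s_k = -3**k*(3*k**2 + 17*k + 25)*factorial(k + 2) = t_k.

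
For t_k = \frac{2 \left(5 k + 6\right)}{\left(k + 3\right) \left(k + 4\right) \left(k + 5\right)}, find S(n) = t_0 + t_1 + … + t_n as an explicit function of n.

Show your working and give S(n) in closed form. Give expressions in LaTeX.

Compute t_(k+1)/t_k: get (k + 3)*(5*k + 11)/((k + 6)*(5*k + 6)).
Gosper form: A/B · C(k+1)/C(k) with A=k + 3, B=k + 6, C=k + 6/5.
Solve (k + 3)·f(k+1) − (k + 5)·f(k) = k + 6/5.
From deg A=1, deg B=1, deg C=1: d=2.
A polynomial solution: f(k) = k*(7*k + 9)/40.
So s_k = (B(k−1)f/C)·t_k = (k*(k + 5)*(7*k + 9)/(8*(5*k + 6)))·t_k = k*(7*k + 9)/(4*(k + 3)*(k + 4)).
s_(k+1) − s_k = 2*(5*k + 6)/(k**3 + 12*k**2 + 47*k + 60) = t_k.
Telescope: S(n) = s_(n+1) − s_(0) = (7*n**2 + 23*n + 16)/(4*(n**2 + 9*n + 20)) − (0) = (7*n**2 + 23*n + 16)/(4*(n**2 + 9*n + 20)).

S(n) = \frac{7 n^{2} + 23 n + 16}{4 \left(n^{2} + 9 n + 20\right)}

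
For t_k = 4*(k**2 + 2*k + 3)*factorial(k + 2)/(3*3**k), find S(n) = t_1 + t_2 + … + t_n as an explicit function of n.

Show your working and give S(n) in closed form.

S(n) = -16 + 4*n*factorial(n + 3)/(3*3**n) + 8*factorial(n + 3)/(3*3**n)

The ratio is (k + 3)*(2*k + (k + 1)**2 + 5)/(3*(k**2 + 2*k + 3)).
Normal form (A,B,C) = (k/3 + 1, 1, k**2 + 2*k + 3).
f must satisfy (k/3 + 1)·f(k+1) − (1)·f(k) = k**2 + 2*k + 3.
Bound: deg f ≤ 1.
Solving with deg f ≤ 1: f(k) = 3*(k + 1).
So s_k = (B(k−1)f/C)·t_k = (3*(k + 1)/(k**2 + 2*k + 3))·t_k = 4*(k + 1)*factorial(k + 2)/3**k.
s_(k+1) − s_k = 4*(k**2 + 2*k + 3)*factorial(k + 2)/(3*3**k) = t_k.
Telescope: S(n) = s_(n+1) − s_(1) = 4*3**(-n - 1)*(n + 2)*factorial(n + 3) − (16) = -16 + 4*n*factorial(n + 3)/(3*3**n) + 8*factorial(n + 3)/(3*3**n).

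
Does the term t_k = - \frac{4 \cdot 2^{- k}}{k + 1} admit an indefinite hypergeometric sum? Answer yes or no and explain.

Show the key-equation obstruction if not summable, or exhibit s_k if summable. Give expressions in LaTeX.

Step 1: r(k) = (k + 1)/(2*(k + 2)).
Normal form (A,B,C) = (k/2 + 1/2, k + 2, 1).
Need (k/2 + 1/2)·f(k+1) − (k + 1)·f(k) = 1.
deg f ≤ -1 (via 1,1,0).
deg f ≤ -1 is impossible — no certificate.

No; the degree bound rules out any f.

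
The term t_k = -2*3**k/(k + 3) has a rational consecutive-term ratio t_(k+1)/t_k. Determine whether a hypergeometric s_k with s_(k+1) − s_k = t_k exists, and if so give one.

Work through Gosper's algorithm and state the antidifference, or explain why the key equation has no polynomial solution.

The ratio is 3*(k + 3)/(k + 4).
Normal form (A,B,C) = (3*k + 9, k + 4, 1).
Need (3*k + 9)·f(k+1) − (k + 3)·f(k) = 1.
From deg A=1, deg B=1, deg C=0: d=-1.
Negative degree bound (-1): no f exists, t_k not Gosper-summable.

none — t_k is not Gosper-summable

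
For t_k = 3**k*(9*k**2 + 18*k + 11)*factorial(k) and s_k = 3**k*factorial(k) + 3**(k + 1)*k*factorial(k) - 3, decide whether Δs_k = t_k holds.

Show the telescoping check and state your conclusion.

Valid — Δs_k = t_k.

s_(k+1) = 9*3**k*k**2*factorial(k) + 21*3**k*k*factorial(k) + 12*3**k*factorial(k) - 3
s_(k+1) − s_k = 3**k*(9*k**2 + 18*k + 11)*factorial(k)
(s_(k+1) − s_k) − t_k = 0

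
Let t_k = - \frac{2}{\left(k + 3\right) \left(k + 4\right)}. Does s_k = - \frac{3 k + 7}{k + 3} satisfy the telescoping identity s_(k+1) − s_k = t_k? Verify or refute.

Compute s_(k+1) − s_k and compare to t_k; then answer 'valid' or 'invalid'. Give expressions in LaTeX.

s_(k+1) = (-3*k - 10)/(k + 4)
s_(k+1) − s_k = -2/(k**2 + 7*k + 12)
(s_(k+1) − s_k) − t_k = 0

Valid — Δs_k = t_k.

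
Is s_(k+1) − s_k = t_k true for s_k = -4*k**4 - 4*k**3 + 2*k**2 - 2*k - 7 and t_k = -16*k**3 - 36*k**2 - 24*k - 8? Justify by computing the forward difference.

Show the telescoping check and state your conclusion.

s_(k+1) = -4*k**4 - 20*k**3 - 34*k**2 - 26*k - 15
s_(k+1) − s_k = -16*k**3 - 36*k**2 - 24*k - 8
(s_(k+1) − s_k) − t_k = 0

valid (s_(k+1) − s_k reduces to t_k)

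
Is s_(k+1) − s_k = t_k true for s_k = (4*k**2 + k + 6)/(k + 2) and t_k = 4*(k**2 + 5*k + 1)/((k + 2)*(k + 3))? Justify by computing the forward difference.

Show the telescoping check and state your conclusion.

valid (s_(k+1) − s_k reduces to t_k)

s_(k+1) = (k + 4*(k + 1)**2 + 7)/(k + 3)
s_(k+1) − s_k = 4*(k**2 + 5*k + 1)/(k**2 + 5*k + 6)
(s_(k+1) − s_k) − t_k = 0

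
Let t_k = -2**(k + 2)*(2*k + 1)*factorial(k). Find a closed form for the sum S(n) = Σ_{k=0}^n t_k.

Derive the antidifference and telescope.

Ratio r(k) = 2*(k + 1)*(2*k + 3)/(2*k + 1).
Factor: A=2*k + 2; B=1; C=k + 1/2.
Set up (2*k + 2)·f(k+1) − (1)·f(k) − (k + 1/2) = 0.
Bound: deg f ≤ 0.
Match coefficients ⇒ f(k) = 1/2.
So s_k = (B(k−1)f/C)·t_k = (1/(2*k + 1))·t_k = -2**(k + 2)*factorial(k).
s_(k+1) − s_k = -2**(k + 2)*(2*k + 1)*factorial(k) = t_k.
s_(n+1) = -2**(n + 3)*factorial(n + 1) and s_(0) = -4, so S(n) = -8*2**n*factorial(n + 1) + 4.

S(n) = -8*2**n*factorial(n + 1) + 4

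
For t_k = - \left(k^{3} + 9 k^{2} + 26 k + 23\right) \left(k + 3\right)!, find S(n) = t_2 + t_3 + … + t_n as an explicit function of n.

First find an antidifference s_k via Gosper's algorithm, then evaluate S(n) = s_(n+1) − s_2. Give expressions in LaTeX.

r(k) = (k**4 + 16*k**3 + 95*k**2 + 247*k + 236)/(k**3 + 9*k**2 + 26*k + 23) after simplifying.
Normal form (A,B,C) = (k + 4, 1, k**3 + 9*k**2 + 26*k + 23).
f must satisfy (k + 4)·f(k+1) − (1)·f(k) = k**3 + 9*k**2 + 26*k + 23.
deg f ≤ 2 (via 1,0,3).
Match coefficients ⇒ f(k) = k**2 + 4*k + 1.
So s_k = (B(k−1)f/C)·t_k = ((k**2 + 4*k + 1)/(k**3 + 9*k**2 + 26*k + 23))·t_k = -(k**2 + 4*k + 1)*factorial(k + 3).
Check: Δs_k = -(k**3 + 9*k**2 + 26*k + 23)*factorial(k + 3). ✓
Telescope: S(n) = s_(n+1) − s_(2) = -(n**2 + 6*n + 6)*factorial(n + 4) − (-1560) = -n**2*factorial(n + 4) - 6*n*factorial(n + 4) - 6*factorial(n + 4) + 1560.

S(n) = - n^{2} \left(n + 4\right)! - 6 n \left(n + 4\right)! - 6 \left(n + 4\right)! + 1560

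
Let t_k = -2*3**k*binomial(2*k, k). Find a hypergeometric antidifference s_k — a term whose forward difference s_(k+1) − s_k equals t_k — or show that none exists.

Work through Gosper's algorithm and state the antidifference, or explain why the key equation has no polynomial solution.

none — t_k is not Gosper-summable

r(k) = 6*(2*k + 1)/(k + 1) after simplifying.
So A=12*k + 6 and B=k + 1, with C=1.
Need (12*k + 6)·f(k+1) − (k)·f(k) = 1.
Bound: deg f ≤ -1.
deg f ≤ -1 is impossible — no certificate.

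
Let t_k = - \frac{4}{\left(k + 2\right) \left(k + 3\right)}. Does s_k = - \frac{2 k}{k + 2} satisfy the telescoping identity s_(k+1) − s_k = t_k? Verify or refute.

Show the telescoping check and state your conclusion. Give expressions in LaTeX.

s_(k+1) = 2*(-k - 1)/(k + 3)
s_(k+1) − s_k = -4/(k**2 + 5*k + 6)
(s_(k+1) − s_k) − t_k = 0

Valid — Δs_k = t_k.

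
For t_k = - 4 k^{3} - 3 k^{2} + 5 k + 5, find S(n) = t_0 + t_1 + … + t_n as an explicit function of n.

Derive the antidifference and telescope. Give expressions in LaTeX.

S(n) = - n^{4} - 3 n^{3} + 7 n + 5

r(k) = (4*k**3 + 15*k**2 + 13*k - 3)/(4*k**3 + 3*k**2 - 5*k - 5) after simplifying.
So A=1 and B=1, with C=k**3 + 3*k**2/4 - 5*k/4 - 5/4.
Key eq: (1)·f(k+1) = (1)·f(k) + (k**3 + 3*k**2/4 - 5*k/4 - 5/4).
From deg A=0, deg B=0, deg C=3: d=4.
Match coefficients ⇒ f(k) = k*(k**3 - k**2 - 3*k - 2)/4.
R(k) = B(k−1)·f(k)/C(k) = k*(k**3 - k**2 - 3*k - 2)/(4*k**3 + 3*k**2 - 5*k - 5); s_k = R·t_k = k*(-k**3 + k**2 + 3*k + 2).
s_(k+1) − s_k = -4*k**3 - 3*k**2 + 5*k + 5 = t_k.
s_(n+1) = -n**4 - 3*n**3 + 7*n + 5 and s_(0) = 0, so S(n) = -n**4 - 3*n**3 + 7*n + 5.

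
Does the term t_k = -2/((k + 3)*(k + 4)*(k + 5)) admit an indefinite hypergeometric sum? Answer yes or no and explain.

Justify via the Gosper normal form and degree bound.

Ratio r(k) = (k + 3)/(k + 6).
So A=k + 3 and B=k + 6, with C=1.
Solve (k + 3)·f(k+1) − (k + 5)·f(k) = 1.
deg f ≤ 2 (via 1,1,0).
A polynomial solution: f(k) = k*(k + 7)/24.
R(k) = B(k−1)·f(k)/C(k) = k*(k + 5)*(k + 7)/24; s_k = R·t_k = k*(-k - 7)/(12*(k + 3)*(k + 4)).
Verify: -2/(k**3 + 12*k**2 + 47*k + 60) matches t_k.

Yes. s_k = k*(-k - 7)/(12*(k + 3)*(k + 4)).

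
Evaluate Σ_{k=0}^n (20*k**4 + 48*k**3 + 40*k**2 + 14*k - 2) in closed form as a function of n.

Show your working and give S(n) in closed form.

S(n) = 4*n**5 + 22*n**4 + 44*n**3 + 39*n**2 + 11*n - 2

Ratio r(k) = (10*k**4 + 64*k**3 + 152*k**2 + 159*k + 60)/(10*k**4 + 24*k**3 + 20*k**2 + 7*k - 1).
Gosper form: A/B · C(k+1)/C(k) with A=1, B=1, C=k**4 + 12*k**3/5 + 2*k**2 + 7*k/10 - 1/10.
Key eq: (1)·f(k+1) = (1)·f(k) + (k**4 + 12*k**3/5 + 2*k**2 + 7*k/10 - 1/10).
Degrees (0,0,4) ⇒ d ≤ 5.
Match coefficients ⇒ f(k) = k*(4*k**4 + 2*k**3 - 4*k**2 - k - 3)/20.
Then R = B(k−1)f/C = k*(4*k**4 + 2*k**3 - 4*k**2 - k - 3)/(2*(10*k**4 + 24*k**3 + 20*k**2 + 7*k - 1)), so s_k = R(k)·t_k = k*(4*k**4 + 2*k**3 - 4*k**2 - k - 3).
Check: Δs_k = 20*k**4 + 48*k**3 + 40*k**2 + 14*k - 2. ✓
Σ_(k=0)^n t_k = s_(n+1) − s_(0) = (4*n**5 + 22*n**4 + 44*n**3 + 39*n**2 + 11*n - 2) − (0), i.e. 4*n**5 + 22*n**4 + 44*n**3 + 39*n**2 + 11*n - 2.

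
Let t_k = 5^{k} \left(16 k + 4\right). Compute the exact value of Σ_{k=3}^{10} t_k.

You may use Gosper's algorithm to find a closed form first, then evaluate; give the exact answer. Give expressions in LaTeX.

Σ = 1953124000

The ratio is 5*(4*k + 5)/(4*k + 1).
Factor: A=5; B=1; C=k + 1/4.
Set up (5)·f(k+1) − (1)·f(k) − (k + 1/4) = 0.
Degrees (0,0,1) ⇒ d ≤ 1.
Solving with deg f ≤ 1: f(k) = (k - 1)/4.
Then R = B(k−1)f/C = (k - 1)/(4*k + 1), so s_k = R(k)·t_k = 4*5**k*(k - 1).
Check: Δs_k = 5**k*(16*k + 4). ✓
Σ_(k=3)^(10) t_k = s_(11) − s_(3) = 1953125000 − (1000) = 1953124000.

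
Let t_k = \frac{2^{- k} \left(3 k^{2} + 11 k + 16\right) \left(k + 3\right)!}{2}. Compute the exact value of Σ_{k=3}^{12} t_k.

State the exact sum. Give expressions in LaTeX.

Ratio r(k) = (k + 4)*(11*k + 3*(k + 1)**2 + 27)/(2*(3*k**2 + 11*k + 16)).
Take A(k)=k/2 + 2, B(k)=1, C(k)=k**2 + 11*k/3 + 16/3.
Set up (k/2 + 2)·f(k+1) − (1)·f(k) − (k**2 + 11*k/3 + 16/3) = 0.
deg f ≤ 1 (via 1,0,2).
Coefficient equations give f(k) = 2*(3*k + 2)/3.
Certificate R = B(k−1)f/C = 2*(3*k + 2)/(3*k**2 + 11*k + 16) gives s_k = (3*k + 2)*factorial(k + 3)/2**k.
Verify: (3*k**2 + 11*k + 16)*factorial(k + 3)/(2*2**k) matches t_k.
Sum = s_(13) − s_(3); s_(13) = 104716111500, s_(3) = 990 ⇒ 104716110510.

Σ = 104716110510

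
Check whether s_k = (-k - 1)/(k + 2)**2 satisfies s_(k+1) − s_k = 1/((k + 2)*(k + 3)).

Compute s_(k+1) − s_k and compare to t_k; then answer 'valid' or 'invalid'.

s_(k+1) = (-k - 2)/(k + 3)**2
s_(k+1) − s_k = ((k + 1)*(k + 3)**2 - (k + 2)**3)/((k + 2)**2*(k + 3)**2)
(s_(k+1) − s_k) − t_k = (-2*k - 5)/(k**4 + 10*k**3 + 37*k**2 + 60*k + 36)

Invalid: residual (-2*k - 5)/(k**4 + 10*k**3 + 37*k**2 + 60*k + 36) ≠ 0.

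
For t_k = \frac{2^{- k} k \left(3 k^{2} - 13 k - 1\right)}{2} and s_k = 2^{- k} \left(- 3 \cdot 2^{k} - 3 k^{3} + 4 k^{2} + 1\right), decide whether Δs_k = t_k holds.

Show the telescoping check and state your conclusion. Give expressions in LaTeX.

Valid — Δs_k = t_k.

s_(k+1) = (-6*2**k - 3*k**3 - 5*k**2 - k + 2)/(2*2**k)
s_(k+1) − s_k = k*(3*k**2 - 13*k - 1)/(2*2**k)
(s_(k+1) − s_k) − t_k = 0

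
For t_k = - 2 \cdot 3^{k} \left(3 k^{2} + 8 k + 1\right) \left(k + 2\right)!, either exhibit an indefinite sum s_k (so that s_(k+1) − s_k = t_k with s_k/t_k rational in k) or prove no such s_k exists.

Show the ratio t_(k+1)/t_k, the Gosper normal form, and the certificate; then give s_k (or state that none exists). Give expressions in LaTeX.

s_k = - 2 \cdot 3^{k} \left(k - 1\right) \left(k + 2\right)!

Compute t_(k+1)/t_k: get 3*(3*k**3 + 23*k**2 + 54*k + 36)/(3*k**2 + 8*k + 1).
A = 3*k + 9, B = 1, C = k**2 + 8*k/3 + 1/3.
Set up (3*k + 9)·f(k+1) − (1)·f(k) − (k**2 + 8*k/3 + 1/3) = 0.
Bound: deg f ≤ 1.
Solve for f: f(k) = (k - 1)/3 (degree 1 ≤ 1).
Then R = B(k−1)f/C = (k - 1)/(3*k**2 + 8*k + 1), so s_k = R(k)·t_k = -2*3**k*(k - 1)*factorial(k + 2).
s_(k+1) − s_k = -2*3**k*(3*k**2 + 8*k + 1)*factorial(k + 2) = t_k.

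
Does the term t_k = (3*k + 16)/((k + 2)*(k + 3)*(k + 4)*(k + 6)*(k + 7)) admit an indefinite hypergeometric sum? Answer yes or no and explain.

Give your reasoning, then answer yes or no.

Yes. s_k = k*(k**2 + 11*k + 36)/(36*(k**3 + 11*k**2 + 36*k + 36)).

Compute t_(k+1)/t_k: get (k + 2)*(k + 6)*(3*k + 19)/((k + 5)*(k + 8)*(3*k + 16)).
Gosper form: A/B · C(k+1)/C(k) with A=k + 2, B=k + 8, C=k**2 + 31*k/3 + 80/3.
f must satisfy (k + 2)·f(k+1) − (k + 7)·f(k) = k**2 + 31*k/3 + 80/3.
Bound: deg f ≤ 5.
Solve for f: f(k) = k*(k + 4)*(k + 5)*(k**2 + 11*k + 36)/108 (degree 5 ≤ 5).
Get s_k = R·t_k = k*(k**2 + 11*k + 36)/(36*(k**3 + 11*k**2 + 36*k + 36)) with R(k) = B(k−1)f(k)/C(k) = k*(k + 4)*(k + 7)*(k**2 + 11*k + 36)/(36*(3*k + 16)).
Δs = (3*k + 16)/(k**5 + 22*k**4 + 185*k**3 + 740*k**2 + 1404*k + 1008), as required.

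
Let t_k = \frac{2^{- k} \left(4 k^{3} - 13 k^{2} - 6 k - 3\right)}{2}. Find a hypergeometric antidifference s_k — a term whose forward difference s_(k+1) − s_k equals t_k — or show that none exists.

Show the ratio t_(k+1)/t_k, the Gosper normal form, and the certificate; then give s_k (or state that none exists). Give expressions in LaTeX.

Step 1: r(k) = (4*k**3 - k**2 - 20*k - 18)/(2*(4*k**3 - 13*k**2 - 6*k - 3)).
Factor: A=1/2; B=1; C=k**3 - 13*k**2/4 - 3*k/2 - 3/4.
Solve (1/2)·f(k+1) − (1)·f(k) = k**3 - 13*k**2/4 - 3*k/2 - 3/4.
d = 3 from the (0,0,3) case.
A polynomial solution: f(k) = -(4*k**3 - k**2 + 4*k + 4)/2.
So s_k = (B(k−1)f/C)·t_k = (-2*(4*k**3 - k**2 + 4*k + 4)/(4*k**3 - 13*k**2 - 6*k - 3))·t_k = (-4*k**3 + k**2 - 4*k - 4)/2**k.
Δs = (4*k**3 - 13*k**2 - 6*k - 3)/(2*2**k), as required.

s_k = 2^{- k} \left(- 4 k^{3} + k^{2} - 4 k - 4\right)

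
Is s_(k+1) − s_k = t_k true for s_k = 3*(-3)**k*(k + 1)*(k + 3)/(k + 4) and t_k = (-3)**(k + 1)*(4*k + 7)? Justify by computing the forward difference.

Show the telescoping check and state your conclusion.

Invalid: residual 3*(-3)**k*(4*k**2 + 24*k + 29)/(k**2 + 9*k + 20) ≠ 0.

s_(k+1) = -(-3)**(k + 2)*(k + 2)*(k + 4)/(k + 5)
s_(k+1) − s_k = (-3)**(k + 1)*(4*k**3 + 39*k**2 + 119*k + 111)/(k**2 + 9*k + 20)
(s_(k+1) − s_k) − t_k = 3*(-3)**k*(4*k**2 + 24*k + 29)/(k**2 + 9*k + 20)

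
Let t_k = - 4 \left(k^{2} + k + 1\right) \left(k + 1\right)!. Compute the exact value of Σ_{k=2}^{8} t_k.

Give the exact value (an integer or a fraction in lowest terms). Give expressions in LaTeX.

Σ = -116121576

The ratio is (k + 2)*(k + (k + 1)**2 + 2)/(k**2 + k + 1).
Gosper form: A/B · C(k+1)/C(k) with A=k + 2, B=1, C=k**2 + k + 1.
Need (k + 2)·f(k+1) − (1)·f(k) = k**2 + k + 1.
Degrees (1,0,2) ⇒ d ≤ 1.
Solving with deg f ≤ 1: f(k) = k - 1.
Certificate R = B(k−1)f/C = (k - 1)/(k**2 + k + 1) gives s_k = -4*(k - 1)*factorial(k + 1).
s_(k+1) − s_k = -4*(k**2 + k + 1)*factorial(k + 1) = t_k.
Σ_(k=2)^(8) t_k = s_(9) − s_(2) = -116121600 − (-24) = -116121576.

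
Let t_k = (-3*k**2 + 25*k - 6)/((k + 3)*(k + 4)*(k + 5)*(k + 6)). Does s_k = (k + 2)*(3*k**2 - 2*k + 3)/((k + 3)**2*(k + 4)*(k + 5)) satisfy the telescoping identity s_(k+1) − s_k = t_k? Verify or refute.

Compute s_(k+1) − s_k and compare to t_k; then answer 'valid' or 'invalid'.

s_(k+1) = (k + 3)*(-2*k + 3*(k + 1)**2 + 1)/((k + 4)**2*(k + 5)*(k + 6))
s_(k+1) − s_k = (-3*k**4 + 10*k**3 + 133*k**2 + 180*k - 36)/(k**6 + 25*k**5 + 257*k**4 + 1391*k**3 + 4182*k**2 + 6624*k + 4320)
(s_(k+1) − s_k) − t_k = 6*(k**3 - 13*k + 6)/(k**6 + 25*k**5 + 257*k**4 + 1391*k**3 + 4182*k**2 + 6624*k + 4320)

Invalid: residual 6*(k**3 - 13*k + 6)/(k**6 + 25*k**5 + 257*k**4 + 1391*k**3 + 4182*k**2 + 6624*k + 4320) ≠ 0.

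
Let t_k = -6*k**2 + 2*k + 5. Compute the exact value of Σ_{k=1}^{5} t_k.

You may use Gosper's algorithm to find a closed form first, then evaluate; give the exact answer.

r(k) = (6*k**2 + 10*k - 1)/(6*k**2 - 2*k - 5) after simplifying.
Factor: A=1; B=1; C=k**2 - k/3 - 5/6.
Set up (1)·f(k+1) − (1)·f(k) − (k**2 - k/3 - 5/6) = 0.
deg f ≤ 3 (via 0,0,2).
Coefficient equations give f(k) = k*(2*k**2 - 4*k - 3)/6.
Get s_k = R·t_k = k*(-2*k**2 + 4*k + 3) with R(k) = B(k−1)f(k)/C(k) = k*(2*k**2 - 4*k - 3)/(6*k**2 - 2*k - 5).
Δs = -6*k**2 + 2*k + 5, as required.
Σ_(k=1)^(5) t_k = s_(6) − s_(1) = -270 − (5) = -275.

Σ = -275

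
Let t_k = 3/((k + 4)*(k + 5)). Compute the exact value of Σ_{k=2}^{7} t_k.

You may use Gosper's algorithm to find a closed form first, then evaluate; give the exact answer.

Σ = 1/4

Step 1: r(k) = (k + 4)/(k + 6).
Factor: A=k + 4; B=k + 6; C=1.
Key eq: (k + 4)·f(k+1) = (k + 5)·f(k) + (1).
Bound: deg f ≤ 1.
Solving with deg f ≤ 1: f(k) = k/4.
Then R = B(k−1)f/C = k*(k + 5)/4, so s_k = R(k)·t_k = 3*k/(4*(k + 4)).
Check: Δs_k = 3/(k**2 + 9*k + 20). ✓
Telescoping: Σ = s_(8) − s_(2) = 1/2 − (1/4) = 1/4.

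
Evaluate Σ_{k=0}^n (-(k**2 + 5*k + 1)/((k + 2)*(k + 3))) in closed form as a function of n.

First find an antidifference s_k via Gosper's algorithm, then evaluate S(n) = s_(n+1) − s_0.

t_(k+1)/t_k = (k + 2)*(5*k + (k + 1)**2 + 6)/((k + 4)*(k**2 + 5*k + 1)).
Factor: A=k + 2; B=k + 4; C=k**2 + 5*k + 1.
Key eq: (k + 2)·f(k+1) = (k + 3)·f(k) + (k**2 + 5*k + 1).
From deg A=1, deg B=1, deg C=2: d=2.
Match coefficients ⇒ f(k) = k*(2*k - 1)/2.
So s_k = (B(k−1)f/C)·t_k = (k*(k + 3)*(2*k - 1)/(2*(k**2 + 5*k + 1)))·t_k = k*(1 - 2*k)/(2*(k + 2)).
Check: Δs_k = (-k**2 - 5*k - 1)/(k**2 + 5*k + 6). ✓
Σ_(k=0)^n t_k = s_(n+1) − s_(0) = ((-2*n**2 - 3*n - 1)/(2*(n + 3))) − (0), i.e. (-2*n**2 - 3*n - 1)/(2*(n + 3)).

S(n) = (-2*n**2 - 3*n - 1)/(2*(n + 3))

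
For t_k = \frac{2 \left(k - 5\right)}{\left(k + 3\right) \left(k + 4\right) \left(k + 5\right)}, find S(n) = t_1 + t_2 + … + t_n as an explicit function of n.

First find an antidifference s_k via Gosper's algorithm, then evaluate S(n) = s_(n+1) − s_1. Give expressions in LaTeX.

Step 1: r(k) = (k - 4)*(k + 3)/((k - 5)*(k + 6)).
Take A(k)=k + 3, B(k)=k + 6, C(k)=k - 5.
Key eq: (k + 3)·f(k+1) = (k + 5)·f(k) + (k - 5).
Degrees (1,1,1) ⇒ d ≤ 2.
Match coefficients ⇒ f(k) = -k*(k + 19)/12.
Then R = B(k−1)f/C = -k*(k + 5)*(k + 19)/(12*(k - 5)), so s_k = R(k)·t_k = k*(-k - 19)/(6*(k + 3)*(k + 4)).
Check: Δs_k = 2*(k - 5)/(k**3 + 12*k**2 + 47*k + 60). ✓
Σ_(k=1)^n t_k = s_(n+1) − s_(1) = ((-n**2 - 21*n - 20)/(6*(n**2 + 9*n + 20))) − (-1/6), i.e. -2*n/(n**2 + 9*n + 20).

S(n) = - \frac{2 n}{n^{2} + 9 n + 20}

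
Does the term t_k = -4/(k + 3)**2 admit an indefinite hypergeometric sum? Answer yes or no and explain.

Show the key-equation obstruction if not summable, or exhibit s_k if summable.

Step 1: r(k) = (k + 3)**2/(k + 4)**2.
Gosper form: A/B · C(k+1)/C(k) with A=k**2 + 6*k + 9, B=k**2 + 8*k + 16, C=1.
Key eq: (k**2 + 6*k + 9)·f(k+1) = (k**2 + 6*k + 9)·f(k) + (1).
d = 0 from the (2,2,0) case.
f = c0 ⇒ A·f(k+1) − B(k−1)·f(k) − C = -1. The system {-1 = 0} is inconsistent; no antidifference.

No — key equation has no polynomial f.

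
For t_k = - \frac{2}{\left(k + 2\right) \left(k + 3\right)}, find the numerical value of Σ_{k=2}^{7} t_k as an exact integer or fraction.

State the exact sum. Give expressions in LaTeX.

r(k) = (k + 2)/(k + 4) after simplifying.
A = k + 2, B = k + 4, C = 1.
Solve (k + 2)·f(k+1) − (k + 3)·f(k) = 1.
Bound: deg f ≤ 1.
Solve for f: f(k) = k/2 (degree 1 ≤ 1).
Then R = B(k−1)f/C = k*(k + 3)/2, so s_k = R(k)·t_k = -k/(k + 2).
Check: Δs_k = -2/(k**2 + 5*k + 6). ✓
Sum = s_(8) − s_(2); s_(8) = -4/5, s_(2) = -1/2 ⇒ -3/10.

Σ = -3/10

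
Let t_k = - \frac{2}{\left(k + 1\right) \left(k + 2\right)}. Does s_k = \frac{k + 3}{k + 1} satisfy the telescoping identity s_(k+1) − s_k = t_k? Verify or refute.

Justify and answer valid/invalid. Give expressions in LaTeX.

s_(k+1) = (k + 4)/(k + 2)
s_(k+1) − s_k = -2/(k**2 + 3*k + 2)
(s_(k+1) − s_k) − t_k = 0

valid; difference matches t_k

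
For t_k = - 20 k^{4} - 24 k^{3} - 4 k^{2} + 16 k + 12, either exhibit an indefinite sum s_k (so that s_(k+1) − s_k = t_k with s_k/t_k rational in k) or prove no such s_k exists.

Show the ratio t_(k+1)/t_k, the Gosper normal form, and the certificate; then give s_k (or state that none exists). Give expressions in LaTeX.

s_k = 4 k \left(- k^{4} + k^{3} + k^{2} + k + 1\right)

t_(k+1)/t_k = (5*k**4 + 26*k**3 + 49*k**2 + 36*k + 5)/(5*k**4 + 6*k**3 + k**2 - 4*k - 3).
Factor: A=1; B=1; C=k**4 + 6*k**3/5 + k**2/5 - 4*k/5 - 3/5.
Solve (1)·f(k+1) − (1)·f(k) = k**4 + 6*k**3/5 + k**2/5 - 4*k/5 - 3/5.
From deg A=0, deg B=0, deg C=4: d=5.
Solving with deg f ≤ 5: f(k) = k*(k**4 - k**3 - k**2 - k - 1)/5.
Get s_k = R·t_k = 4*k*(-k**4 + k**3 + k**2 + k + 1) with R(k) = B(k−1)f(k)/C(k) = k*(k**4 - k**3 - k**2 - k - 1)/(5*k**4 + 6*k**3 + k**2 - 4*k - 3).
Check: Δs_k = -20*k**4 - 24*k**3 - 4*k**2 + 16*k + 12. ✓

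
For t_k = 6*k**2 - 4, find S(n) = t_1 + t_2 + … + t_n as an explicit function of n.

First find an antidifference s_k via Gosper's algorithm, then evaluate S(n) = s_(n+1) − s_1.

S(n) = n*(2*n**2 + 3*n - 3)

Step 1: r(k) = (3*(k + 1)**2 - 2)/(3*k**2 - 2).
Normal form (A,B,C) = (1, 1, k**2 - 2/3).
Set up (1)·f(k+1) − (1)·f(k) − (k**2 - 2/3) = 0.
From deg A=0, deg B=0, deg C=2: d=3.
Solving with deg f ≤ 3: f(k) = k*(2*k**2 - 3*k - 3)/6.
Certificate R = B(k−1)f/C = k*(2*k**2 - 3*k - 3)/(2*(3*k**2 - 2)) gives s_k = k*(2*k**2 - 3*k - 3).
Verify: 6*k**2 - 4 matches t_k.
Σ_(k=1)^n t_k = s_(n+1) − s_(1) = (2*n**3 + 3*n**2 - 3*n - 4) − (-4), i.e. n*(2*n**2 + 3*n - 3).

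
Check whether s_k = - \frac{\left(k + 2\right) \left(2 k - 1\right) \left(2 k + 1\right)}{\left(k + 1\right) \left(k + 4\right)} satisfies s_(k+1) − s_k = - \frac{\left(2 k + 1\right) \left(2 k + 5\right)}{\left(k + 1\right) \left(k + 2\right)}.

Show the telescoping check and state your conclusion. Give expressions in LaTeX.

Invalid: residual \frac{4 \left(10 k^{2} + 27 k + 11\right)}{k^{4} + 12 k^{3} + 49 k^{2} + 78 k + 40} ≠ 0.

s_(k+1) = -(k + 3)*(2*k + 1)*(2*k + 3)/((k + 2)*(k + 5))
s_(k+1) − s_k = (-4*k**4 - 48*k**3 - 153*k**2 - 177*k - 56)/(k**4 + 12*k**3 + 49*k**2 + 78*k + 40)
(s_(k+1) − s_k) − t_k = 4*(10*k**2 + 27*k + 11)/(k**4 + 12*k**3 + 49*k**2 + 78*k + 40)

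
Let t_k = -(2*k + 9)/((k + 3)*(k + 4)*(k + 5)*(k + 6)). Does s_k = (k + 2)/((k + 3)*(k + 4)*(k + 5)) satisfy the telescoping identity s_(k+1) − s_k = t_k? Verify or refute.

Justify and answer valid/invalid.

Invalid: residual 6/(k**4 + 18*k**3 + 119*k**2 + 342*k + 360) ≠ 0.

s_(k+1) = (k + 3)/((k + 4)*(k + 5)*(k + 6))
s_(k+1) − s_k = (-2*k - 3)/(k**4 + 18*k**3 + 119*k**2 + 342*k + 360)
(s_(k+1) − s_k) − t_k = 6/(k**4 + 18*k**3 + 119*k**2 + 342*k + 360)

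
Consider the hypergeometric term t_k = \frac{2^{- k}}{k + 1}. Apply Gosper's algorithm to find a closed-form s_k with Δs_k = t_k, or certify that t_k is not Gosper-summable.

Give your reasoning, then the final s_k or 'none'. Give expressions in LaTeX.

none (Gosper's algorithm certifies no s_k)

Ratio r(k) = (k + 1)/(2*(k + 2)).
Gosper form: A/B · C(k+1)/C(k) with A=k/2 + 1/2, B=k + 2, C=1.
f must satisfy (k/2 + 1/2)·f(k+1) − (k + 1)·f(k) = 1.
deg f ≤ -1 (via 1,1,0).
d = -1 < 0 ⇒ no nonzero polynomial f; not summable.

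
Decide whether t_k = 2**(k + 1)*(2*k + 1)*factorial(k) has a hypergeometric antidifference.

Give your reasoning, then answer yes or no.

Yes. s_k = 2**(k + 1)*factorial(k).

Compute t_(k+1)/t_k: get 2*(k + 1)*(2*k + 3)/(2*k + 1).
So A=2*k + 2 and B=1, with C=k + 1/2.
f must satisfy (2*k + 2)·f(k+1) − (1)·f(k) = k + 1/2.
Degrees (1,0,1) ⇒ d ≤ 0.
A polynomial solution: f(k) = 1/2.
R(k) = B(k−1)·f(k)/C(k) = 1/(2*k + 1); s_k = R·t_k = 2**(k + 1)*factorial(k).
Check: Δs_k = 2**(k + 1)*(2*k + 1)*factorial(k). ✓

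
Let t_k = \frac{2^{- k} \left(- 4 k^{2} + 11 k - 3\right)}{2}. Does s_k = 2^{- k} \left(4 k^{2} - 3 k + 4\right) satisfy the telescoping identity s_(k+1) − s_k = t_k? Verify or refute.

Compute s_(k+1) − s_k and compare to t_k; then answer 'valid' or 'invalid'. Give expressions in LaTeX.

s_(k+1) = (4*k**2 + 5*k + 5)/(2*2**k)
s_(k+1) − s_k = (-4*k**2 + 11*k - 3)/(2*2**k)
(s_(k+1) − s_k) − t_k = 0

Valid — Δs_k = t_k.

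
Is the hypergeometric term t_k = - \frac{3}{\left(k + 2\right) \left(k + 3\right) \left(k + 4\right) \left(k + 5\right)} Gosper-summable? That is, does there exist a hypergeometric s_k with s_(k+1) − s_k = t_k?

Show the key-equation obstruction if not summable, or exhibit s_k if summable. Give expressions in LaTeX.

Yes. s_k = \frac{k \left(- k^{2} - 9 k - 26\right)}{24 \left(k + 2\right) \left(k + 3\right) \left(k + 4\right)}.

Ratio r(k) = (k + 2)/(k + 6).
Normal form (A,B,C) = (k + 2, k + 6, 1).
Key eq: (k + 2)·f(k+1) = (k + 5)·f(k) + (1).
From deg A=1, deg B=1, deg C=0: d=3.
Match coefficients ⇒ f(k) = k*(k**2 + 9*k + 26)/72.
Certificate R = B(k−1)f/C = k*(k + 5)*(k**2 + 9*k + 26)/72 gives s_k = k*(-k**2 - 9*k - 26)/(24*(k + 2)*(k + 3)*(k + 4)).
Δs = -3/(k**4 + 14*k**3 + 71*k**2 + 154*k + 120), as required.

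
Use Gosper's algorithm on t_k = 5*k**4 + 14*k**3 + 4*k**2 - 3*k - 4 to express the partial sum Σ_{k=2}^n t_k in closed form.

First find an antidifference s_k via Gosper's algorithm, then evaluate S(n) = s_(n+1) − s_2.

Ratio r(k) = (5*k**4 + 34*k**3 + 76*k**2 + 67*k + 16)/(5*k**4 + 14*k**3 + 4*k**2 - 3*k - 4).
Normal form (A,B,C) = (1, 1, k**4 + 14*k**3/5 + 4*k**2/5 - 3*k/5 - 4/5).
Set up (1)·f(k+1) − (1)·f(k) − (k**4 + 14*k**3/5 + 4*k**2/5 - 3*k/5 - 4/5) = 0.
Degrees (0,0,4) ⇒ d ≤ 5.
A polynomial solution: f(k) = k*(k**4 + k**3 - 4*k**2 - 2)/5.
So s_k = (B(k−1)f/C)·t_k = (k*(k**4 + k**3 - 4*k**2 - 2)/(5*k**4 + 14*k**3 + 4*k**2 - 3*k - 4))·t_k = k*(k**4 + k**3 - 4*k**2 - 2).
s_(k+1) − s_k = 5*k**4 + 14*k**3 + 4*k**2 - 3*k - 4 = t_k.
s_(n+1) = n**5 + 6*n**4 + 10*n**3 + 4*n**2 - 5*n - 4 and s_(2) = 12, so S(n) = n**5 + 6*n**4 + 10*n**3 + 4*n**2 - 5*n - 16.

S(n) = n**5 + 6*n**4 + 10*n**3 + 4*n**2 - 5*n - 16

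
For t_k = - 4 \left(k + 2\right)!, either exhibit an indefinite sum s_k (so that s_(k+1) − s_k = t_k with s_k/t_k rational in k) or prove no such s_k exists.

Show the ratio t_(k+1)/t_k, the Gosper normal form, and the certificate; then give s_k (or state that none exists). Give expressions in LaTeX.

none (Gosper's algorithm certifies no s_k)

Compute t_(k+1)/t_k: get k + 3.
Factor: A=k + 3; B=1; C=1.
Need (k + 3)·f(k+1) − (1)·f(k) = 1.
From deg A=1, deg B=0, deg C=0: d=-1.
Negative degree bound (-1): no f exists, t_k not Gosper-summable.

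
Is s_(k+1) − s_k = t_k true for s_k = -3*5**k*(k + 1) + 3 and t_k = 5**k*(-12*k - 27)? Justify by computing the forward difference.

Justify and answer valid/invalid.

s_(k+1) = -15*5**k*(k + 2) + 3
s_(k+1) − s_k = 5**k*(-12*k - 27)
(s_(k+1) − s_k) − t_k = 0

valid (s_(k+1) − s_k reduces to t_k)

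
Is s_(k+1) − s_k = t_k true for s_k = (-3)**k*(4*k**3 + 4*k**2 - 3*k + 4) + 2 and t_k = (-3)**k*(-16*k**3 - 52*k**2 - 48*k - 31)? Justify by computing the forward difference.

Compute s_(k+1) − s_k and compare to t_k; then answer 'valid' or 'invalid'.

Valid — Δs_k = t_k.

s_(k+1) = (-3)**(k + 1)*(-3*k + 4*(k + 1)**3 + 4*(k + 1)**2 + 1) + 2
s_(k+1) − s_k = (-3)**k*(-16*k**3 - 52*k**2 - 48*k - 31)
(s_(k+1) − s_k) − t_k = 0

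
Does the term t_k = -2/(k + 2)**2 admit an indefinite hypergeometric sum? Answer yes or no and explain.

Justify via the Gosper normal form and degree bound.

No — the linear system for f has no solution.

r(k) = (k + 2)**2/(k + 3)**2 after simplifying.
Take A(k)=k**2 + 4*k + 4, B(k)=k**2 + 6*k + 9, C(k)=1.
Solve (k**2 + 4*k + 4)·f(k+1) − (k**2 + 4*k + 4)·f(k) = 1.
d = 0 from the (2,2,0) case.
Generic f = c0 gives residual -1; -1 = 0 cannot hold, so t_k is not Gosper-summable.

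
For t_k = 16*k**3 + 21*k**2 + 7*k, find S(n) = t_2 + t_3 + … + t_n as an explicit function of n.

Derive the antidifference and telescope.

S(n) = 4*n**4 + 15*n**3 + 18*n**2 + 7*n - 44

Step 1: r(k) = (16*k**3 + 69*k**2 + 97*k + 44)/(k*(16*k**2 + 21*k + 7)).
So A=1 and B=1, with C=k**3 + 21*k**2/16 + 7*k/16.
Set up (1)·f(k+1) − (1)·f(k) − (k**3 + 21*k**2/16 + 7*k/16) = 0.
d = 4 from the (0,0,3) case.
Match coefficients ⇒ f(k) = k**2*(k - 1)*(4*k + 3)/16.
Then R = B(k−1)f/C = k*(k - 1)*(4*k + 3)/(16*k**2 + 21*k + 7), so s_k = R(k)·t_k = k**2*(4*k**2 - k - 3).
Verify: k*(16*k**2 + 21*k + 7) matches t_k.
s_(n+1) = n*(4*n**3 + 15*n**2 + 18*n + 7) and s_(2) = 44, so S(n) = 4*n**4 + 15*n**3 + 18*n**2 + 7*n - 44.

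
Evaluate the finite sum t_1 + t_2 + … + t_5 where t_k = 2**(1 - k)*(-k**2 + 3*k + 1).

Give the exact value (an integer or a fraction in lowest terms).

Σ = 61/16

The ratio is (k**2 - k - 3)/(2*(k**2 - 3*k - 1)).
A = 1/2, B = 1, C = k**2 - 3*k - 1.
Set up (1/2)·f(k+1) − (1)·f(k) − (k**2 - 3*k - 1) = 0.
Bound: deg f ≤ 2.
A polynomial solution: f(k) = -2*(k**2 - k - 1).
Then R = B(k−1)f/C = -2*(k**2 - k - 1)/(k**2 - 3*k - 1), so s_k = R(k)·t_k = 2**(2 - k)*(k**2 - k - 1).
Verify: 2**(1 - k)*(-k**2 + 3*k + 1) matches t_k.
Telescoping: Σ = s_(6) − s_(1) = 29/16 − (-2) = 61/16.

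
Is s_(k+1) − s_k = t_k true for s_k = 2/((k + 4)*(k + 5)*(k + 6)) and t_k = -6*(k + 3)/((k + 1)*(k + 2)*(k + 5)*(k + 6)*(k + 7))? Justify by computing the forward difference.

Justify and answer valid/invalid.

s_(k+1) = 2/((k + 5)*(k + 6)*(k + 7))
s_(k+1) − s_k = -6/((k + 4)*(k + 5)*(k + 6)*(k + 7))
(s_(k+1) − s_k) − t_k = 12*(2*k + 5)/(k**6 + 25*k**5 + 247*k**4 + 1219*k**3 + 3112*k**2 + 3796*k + 1680)

Invalid: residual 12*(2*k + 5)/(k**6 + 25*k**5 + 247*k**4 + 1219*k**3 + 3112*k**2 + 3796*k + 1680) ≠ 0.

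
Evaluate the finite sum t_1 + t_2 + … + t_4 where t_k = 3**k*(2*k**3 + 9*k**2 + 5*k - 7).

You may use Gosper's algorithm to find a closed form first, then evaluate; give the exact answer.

The ratio is 3*(2*k**3 + 15*k**2 + 29*k + 9)/(2*k**3 + 9*k**2 + 5*k - 7).
Factor: A=3; B=1; C=k**3 + 9*k**2/2 + 5*k/2 - 7/2.
f must satisfy (3)·f(k+1) − (1)·f(k) = k**3 + 9*k**2/2 + 5*k/2 - 7/2.
deg f ≤ 3 (via 0,0,3).
A polynomial solution: f(k) = (k**3 - 2*k - 2)/2.
Certificate R = B(k−1)f/C = (k**3 - 2*k - 2)/((2*k + 7)*(k**2 + k - 1)) gives s_k = 3**k*(k**3 - 2*k - 2).
Verify: 3**k*(-k**3 - 4*k + 3*(k + 1)**3 - 10) matches t_k.
Telescoping: Σ = s_(5) − s_(1) = 27459 − (-9) = 27468.

Σ = 27468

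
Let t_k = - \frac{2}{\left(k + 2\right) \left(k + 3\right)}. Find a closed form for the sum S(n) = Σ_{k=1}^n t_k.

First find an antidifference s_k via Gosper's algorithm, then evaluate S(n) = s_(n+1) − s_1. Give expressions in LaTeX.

Ratio r(k) = (k + 2)/(k + 4).
Factor: A=k + 2; B=k + 4; C=1.
Solve (k + 2)·f(k+1) − (k + 3)·f(k) = 1.
deg f ≤ 1 (via 1,1,0).
Solve for f: f(k) = k/2 (degree 1 ≤ 1).
Then R = B(k−1)f/C = k*(k + 3)/2, so s_k = R(k)·t_k = -k/(k + 2).
Verify: -2/(k**2 + 5*k + 6) matches t_k.
Evaluate: s_(n+1) = (-n - 1)/(n + 3); subtract s_(1) = -1/3 ⇒ S(n) = -2*n/(3*n + 9).

S(n) = - \frac{2 n}{3 n + 9}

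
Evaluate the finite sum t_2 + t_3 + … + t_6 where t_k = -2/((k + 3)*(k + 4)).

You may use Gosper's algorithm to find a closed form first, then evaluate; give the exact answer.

The ratio is (k + 3)/(k + 5).
So A=k + 3 and B=k + 5, with C=1.
f must satisfy (k + 3)·f(k+1) − (k + 4)·f(k) = 1.
d = 1 from the (1,1,0) case.
Coefficient equations give f(k) = k/3.
R(k) = B(k−1)·f(k)/C(k) = k*(k + 4)/3; s_k = R·t_k = -2*k/(3*k + 9).
Δs = -2/(k**2 + 7*k + 12), as required.
Σ_(k=2)^(6) t_k = s_(7) − s_(2) = -7/15 − (-4/15) = -1/5.

Σ = -1/5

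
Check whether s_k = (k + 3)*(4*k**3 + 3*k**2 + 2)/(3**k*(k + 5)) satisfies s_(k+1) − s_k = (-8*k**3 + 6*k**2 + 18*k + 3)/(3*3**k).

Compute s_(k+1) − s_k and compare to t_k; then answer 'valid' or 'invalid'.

Invalid: residual 2*(8*k**4 + 46*k**3 - 39*k**2 - 93*k - 9)/(3*3**k*(k**2 + 11*k + 30)) ≠ 0.

s_(k+1) = (k + 4)*(4*(k + 1)**3 + 3*(k + 1)**2 + 2)/(3*3**k*(k + 6))
s_(k+1) − s_k = (-8*k**5 - 66*k**4 - 64*k**3 + 303*k**2 + 387*k + 72)/(3*3**k*(k**2 + 11*k + 30))
(s_(k+1) − s_k) − t_k = 2*(8*k**4 + 46*k**3 - 39*k**2 - 93*k - 9)/(3*3**k*(k**2 + 11*k + 30))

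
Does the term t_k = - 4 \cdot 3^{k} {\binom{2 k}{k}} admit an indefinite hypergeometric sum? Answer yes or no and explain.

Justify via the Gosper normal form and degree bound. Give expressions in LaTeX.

Compute t_(k+1)/t_k: get 6*(2*k + 1)/(k + 1).
A = 12*k + 6, B = k + 1, C = 1.
Key eq: (12*k + 6)·f(k+1) = (k)·f(k) + (1).
deg f ≤ -1 (via 1,1,0).
d = -1 < 0 ⇒ no nonzero polynomial f; not summable.

No; the degree bound rules out any f.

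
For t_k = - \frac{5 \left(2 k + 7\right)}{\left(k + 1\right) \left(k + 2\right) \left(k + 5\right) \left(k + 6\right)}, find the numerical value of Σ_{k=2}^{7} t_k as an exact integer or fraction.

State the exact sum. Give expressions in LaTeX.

Σ = -160/819

t_(k+1)/t_k = (k + 1)*(k + 5)*(2*k + 9)/((k + 3)*(k + 7)*(2*k + 7)).
A = k + 1, B = k + 7, C = k**3 + 21*k**2/2 + 73*k/2 + 42.
Need (k + 1)·f(k+1) − (k + 6)·f(k) = k**3 + 21*k**2/2 + 73*k/2 + 42.
d = 5 from the (1,1,3) case.
A polynomial solution: f(k) = k*(k + 2)*(k + 3)*(k + 4)*(k + 6)/10.
R(k) = B(k−1)·f(k)/C(k) = k*(k + 2)*(k + 6)**2/(5*(2*k + 7)); s_k = R·t_k = k*(-k - 6)/(k**2 + 6*k + 5).
Δs = 5*(-2*k - 7)/(k**4 + 14*k**3 + 65*k**2 + 112*k + 60), as required.
Σ_(k=2)^(7) t_k = s_(8) − s_(2) = -112/117 − (-16/21) = -160/819.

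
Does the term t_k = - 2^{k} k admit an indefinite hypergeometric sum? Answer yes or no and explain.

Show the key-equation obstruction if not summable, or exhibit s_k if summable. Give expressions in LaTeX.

Yes. s_k = 2^{k} \left(2 - k\right).

Ratio r(k) = 2 + 2/k.
Gosper form: A/B · C(k+1)/C(k) with A=2, B=1, C=k.
Key eq: (2)·f(k+1) = (1)·f(k) + (k).
deg f ≤ 1 (via 0,0,1).
Coefficient equations give f(k) = k - 2.
Get s_k = R·t_k = 2**k*(2 - k) with R(k) = B(k−1)f(k)/C(k) = (k - 2)/k.
Check: Δs_k = -2**k*k. ✓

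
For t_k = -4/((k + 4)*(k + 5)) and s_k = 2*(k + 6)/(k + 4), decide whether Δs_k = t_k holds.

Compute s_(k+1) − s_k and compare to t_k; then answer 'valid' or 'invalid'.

s_(k+1) = 2*(k + 7)/(k + 5)
s_(k+1) − s_k = -4/(k**2 + 9*k + 20)
(s_(k+1) − s_k) − t_k = 0

Valid — Δs_k = t_k.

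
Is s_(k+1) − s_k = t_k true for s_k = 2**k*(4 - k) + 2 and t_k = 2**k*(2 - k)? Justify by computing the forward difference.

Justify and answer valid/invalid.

Valid — Δs_k = t_k.

s_(k+1) = 2*2**k*(3 - k) + 2
s_(k+1) − s_k = 2**k*(2 - k)
(s_(k+1) − s_k) − t_k = 0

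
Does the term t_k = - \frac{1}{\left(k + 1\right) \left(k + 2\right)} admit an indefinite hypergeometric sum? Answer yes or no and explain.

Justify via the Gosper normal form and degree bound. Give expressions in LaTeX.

t_(k+1)/t_k = (k + 1)/(k + 3).
Normal form (A,B,C) = (k + 1, k + 3, 1).
Key eq: (k + 1)·f(k+1) = (k + 2)·f(k) + (1).
deg f ≤ 1 (via 1,1,0).
Solving with deg f ≤ 1: f(k) = k.
Then R = B(k−1)f/C = k*(k + 2), so s_k = R(k)·t_k = -k/(k + 1).
Check: Δs_k = -1/(k**2 + 3*k + 2). ✓

Yes. s_k = - \frac{k}{k + 1}.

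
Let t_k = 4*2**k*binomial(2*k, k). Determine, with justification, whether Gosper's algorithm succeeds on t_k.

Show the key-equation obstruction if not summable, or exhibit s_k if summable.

No — key equation has no polynomial f.

r(k) = 4*(2*k + 1)/(k + 1) after simplifying.
Factor: A=8*k + 4; B=k + 1; C=1.
Solve (8*k + 4)·f(k+1) − (k)·f(k) = 1.
d = -1 from the (1,1,0) case.
deg f ≤ -1 is impossible — no certificate.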